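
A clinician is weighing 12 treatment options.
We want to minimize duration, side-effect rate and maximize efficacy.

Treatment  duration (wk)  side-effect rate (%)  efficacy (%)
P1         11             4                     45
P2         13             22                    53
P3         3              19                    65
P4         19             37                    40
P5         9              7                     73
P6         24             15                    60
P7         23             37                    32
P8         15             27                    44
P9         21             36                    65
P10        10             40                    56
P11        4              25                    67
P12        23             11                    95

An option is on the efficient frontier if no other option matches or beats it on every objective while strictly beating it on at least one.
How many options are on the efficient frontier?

5

P1: not dominated (best side-effect rate).
P2: dominated by P3 (duration 3≤13, side-effect rate 19≤22, efficacy 65≥53).
P3: not dominated (best duration).
P4: dominated by P1 (duration 11≤19, side-effect rate 4≤37, efficacy 45≥40).
P5: not dominated.
P6: dominated by P5 (duration 9≤24, side-effect rate 7≤15, efficacy 73≥60).
P7: dominated by P1 (duration 11≤23, side-effect rate 4≤37, efficacy 45≥32).
P8: dominated by P1 (duration 11≤15, side-effect rate 4≤27, efficacy 45≥44).
P9: dominated by P3 (duration 3≤21, side-effect rate 19≤36, efficacy 65≥65).
P10: dominated by P3 (duration 3≤10, side-effect rate 19≤40, efficacy 65≥56).
P11: not dominated.
P12: not dominated (best efficacy).
Pareto-optimal: P1, P3, P5, P11, P12 → 5.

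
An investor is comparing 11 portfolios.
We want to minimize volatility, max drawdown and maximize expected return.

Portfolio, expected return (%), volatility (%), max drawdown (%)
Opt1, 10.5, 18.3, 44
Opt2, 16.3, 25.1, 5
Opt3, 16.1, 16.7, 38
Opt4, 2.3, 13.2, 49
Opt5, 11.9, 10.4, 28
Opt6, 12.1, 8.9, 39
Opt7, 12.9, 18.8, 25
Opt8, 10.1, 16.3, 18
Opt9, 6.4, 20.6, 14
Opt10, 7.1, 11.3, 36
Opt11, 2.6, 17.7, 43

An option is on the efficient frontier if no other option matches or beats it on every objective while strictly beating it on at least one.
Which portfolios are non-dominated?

Opt1: dominated by Opt3 (expected return 16.1≥10.5, volatility 16.7≤18.3, max drawdown 38≤44).
Opt2: not dominated (best expected return).
Opt3: not dominated.
Opt4: dominated by Opt5 (expected return 11.9≥2.3, volatility 10.4≤13.2, max drawdown 28≤49).
Opt5: not dominated.
Opt6: not dominated (best volatility).
Opt7: not dominated.
Opt8: not dominated.
Opt9: not dominated.
Opt10: dominated by Opt5 (expected return 11.9≥7.1, volatility 10.4≤11.3, max drawdown 28≤36).
Opt11: dominated by Opt3 (expected return 16.1≥2.6, volatility 16.7≤17.7, max drawdown 38≤43).

Opt2, Opt3, Opt5, Opt6, Opt7, Opt8, Opt9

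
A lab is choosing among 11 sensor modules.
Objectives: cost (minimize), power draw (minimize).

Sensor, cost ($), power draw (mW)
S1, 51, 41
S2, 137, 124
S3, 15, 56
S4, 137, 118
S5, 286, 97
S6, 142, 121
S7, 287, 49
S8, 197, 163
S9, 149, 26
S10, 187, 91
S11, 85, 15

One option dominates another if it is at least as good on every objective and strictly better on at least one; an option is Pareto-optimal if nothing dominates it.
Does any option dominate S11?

S1: worse on power draw (41 vs 15).
S2: worse on cost (137 vs 85).
S3: worse on power draw (56 vs 15).
S4: worse on cost (137 vs 85).
S5: worse on cost (286 vs 85).
S6: worse on cost (142 vs 85).
S7: worse on cost (287 vs 85).
S8: worse on cost (197 vs 85).
S9: worse on cost (149 vs 85).
S10: worse on cost (187 vs 85).
No option is at least as good as S11 on every objective and strictly better on one.

No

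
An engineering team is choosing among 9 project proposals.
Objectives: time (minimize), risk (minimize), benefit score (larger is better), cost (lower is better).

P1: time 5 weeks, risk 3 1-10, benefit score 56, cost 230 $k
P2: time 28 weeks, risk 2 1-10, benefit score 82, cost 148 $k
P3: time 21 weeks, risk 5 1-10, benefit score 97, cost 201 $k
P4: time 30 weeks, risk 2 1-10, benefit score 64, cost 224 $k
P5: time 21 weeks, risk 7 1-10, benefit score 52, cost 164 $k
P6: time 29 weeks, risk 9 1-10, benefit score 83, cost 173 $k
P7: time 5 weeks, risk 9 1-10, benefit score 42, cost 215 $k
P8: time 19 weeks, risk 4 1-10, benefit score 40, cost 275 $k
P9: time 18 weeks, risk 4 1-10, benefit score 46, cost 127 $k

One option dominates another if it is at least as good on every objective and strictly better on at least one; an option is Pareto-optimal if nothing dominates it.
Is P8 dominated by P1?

Yes

P1 vs P8: time 5≤19, risk 3≤4, benefit score 56≥40, cost 230≤275 — P1 is at least as good on every objective with at least one strict improvement.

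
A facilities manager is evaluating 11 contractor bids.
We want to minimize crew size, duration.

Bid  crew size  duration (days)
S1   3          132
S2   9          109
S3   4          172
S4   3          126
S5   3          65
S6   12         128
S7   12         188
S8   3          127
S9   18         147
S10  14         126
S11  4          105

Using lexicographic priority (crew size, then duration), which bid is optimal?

S5

First minimize crew size: best is 3, kept {S1, S4, S5, S8}.
Then minimize duration: best is 65, kept {S5}.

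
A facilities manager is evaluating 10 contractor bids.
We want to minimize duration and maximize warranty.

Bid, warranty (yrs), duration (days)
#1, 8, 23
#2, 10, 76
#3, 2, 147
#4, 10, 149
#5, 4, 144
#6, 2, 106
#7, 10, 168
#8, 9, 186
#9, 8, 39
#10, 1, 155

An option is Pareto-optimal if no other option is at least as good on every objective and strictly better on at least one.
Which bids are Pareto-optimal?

#1: not dominated (best duration).
#2: not dominated.
#3: dominated by #1 (warranty 8≥2, duration 23≤147).
#4: dominated by #2 (warranty 10≥10, duration 76≤149).
#5: dominated by #1 (warranty 8≥4, duration 23≤144).
#6: dominated by #1 (warranty 8≥2, duration 23≤106).
#7: dominated by #2 (warranty 10≥10, duration 76≤168).
#8: dominated by #2 (warranty 10≥9, duration 76≤186).
#9: dominated by #1 (warranty 8≥8, duration 23≤39).
#10: dominated by #1 (warranty 8≥1, duration 23≤155).

#1, #2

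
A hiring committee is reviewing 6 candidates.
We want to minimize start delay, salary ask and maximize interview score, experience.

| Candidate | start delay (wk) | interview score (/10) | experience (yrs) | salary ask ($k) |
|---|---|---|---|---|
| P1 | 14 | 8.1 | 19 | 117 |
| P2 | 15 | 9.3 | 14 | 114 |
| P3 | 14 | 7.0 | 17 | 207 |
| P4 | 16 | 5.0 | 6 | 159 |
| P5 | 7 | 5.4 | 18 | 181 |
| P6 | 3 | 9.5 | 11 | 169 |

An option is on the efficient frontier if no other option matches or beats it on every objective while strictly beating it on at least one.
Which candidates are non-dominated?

P1, P2, P5, P6

P1: not dominated (best experience).
P2: not dominated (best salary ask).
P3: dominated by P1 (start delay 14≤14, interview score 8.1≥7.0, experience 19≥17, salary ask 117≤207).
P4: dominated by P1 (start delay 14≤16, interview score 8.1≥5.0, experience 19≥6, salary ask 117≤159).
P5: not dominated.
P6: not dominated (best start delay).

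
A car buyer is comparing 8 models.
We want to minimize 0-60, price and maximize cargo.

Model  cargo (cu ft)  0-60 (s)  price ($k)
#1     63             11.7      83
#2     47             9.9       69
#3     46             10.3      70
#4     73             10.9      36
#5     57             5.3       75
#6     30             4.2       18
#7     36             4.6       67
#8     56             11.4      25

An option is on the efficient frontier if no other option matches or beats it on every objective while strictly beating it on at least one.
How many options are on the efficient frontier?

6

#1: dominated by #4 (cargo 73≥63, 0-60 10.9≤11.7, price 36≤83).
#2: not dominated.
#3: dominated by #2 (cargo 47≥46, 0-60 9.9≤10.3, price 69≤70).
#4: not dominated (best cargo).
#5: not dominated.
#6: not dominated (best 0-60).
#7: not dominated.
#8: not dominated.
Pareto-optimal: #2, #4, #5, #6, #7, #8 → 6.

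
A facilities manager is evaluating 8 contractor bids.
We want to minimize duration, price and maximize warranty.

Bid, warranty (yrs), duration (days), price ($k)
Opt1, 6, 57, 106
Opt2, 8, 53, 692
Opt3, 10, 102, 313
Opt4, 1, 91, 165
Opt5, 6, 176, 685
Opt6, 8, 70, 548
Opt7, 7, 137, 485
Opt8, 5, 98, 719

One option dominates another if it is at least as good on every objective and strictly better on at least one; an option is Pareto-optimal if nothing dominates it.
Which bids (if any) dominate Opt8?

Opt1: warranty 6≥5, duration 57≤98, price 106≤719 — dominates Opt8.
Opt2: warranty 8≥5, duration 53≤98, price 692≤719 — dominates Opt8.
Opt6: warranty 8≥5, duration 70≤98, price 548≤719 — dominates Opt8.
Others (Opt3, Opt4, Opt5, Opt7) are each worse than Opt8 on at least one objective.

Opt1, Opt2, Opt6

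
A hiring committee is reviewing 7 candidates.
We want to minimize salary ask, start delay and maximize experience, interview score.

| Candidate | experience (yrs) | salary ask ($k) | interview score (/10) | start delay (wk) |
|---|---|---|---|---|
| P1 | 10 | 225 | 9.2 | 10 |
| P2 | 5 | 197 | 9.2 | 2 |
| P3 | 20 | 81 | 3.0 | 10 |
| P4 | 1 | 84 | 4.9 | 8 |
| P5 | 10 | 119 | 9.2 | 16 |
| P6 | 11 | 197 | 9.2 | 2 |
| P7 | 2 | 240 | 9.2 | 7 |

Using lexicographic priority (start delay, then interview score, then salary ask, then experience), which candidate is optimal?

First minimize start delay: best is 2, kept {P2, P6}.
Then maximize interview score: best is 9.2, kept {P2, P6}.
Then minimize salary ask: best is 197, kept {P2, P6}.
Then maximize experience: best is 11, kept {P6}.

P6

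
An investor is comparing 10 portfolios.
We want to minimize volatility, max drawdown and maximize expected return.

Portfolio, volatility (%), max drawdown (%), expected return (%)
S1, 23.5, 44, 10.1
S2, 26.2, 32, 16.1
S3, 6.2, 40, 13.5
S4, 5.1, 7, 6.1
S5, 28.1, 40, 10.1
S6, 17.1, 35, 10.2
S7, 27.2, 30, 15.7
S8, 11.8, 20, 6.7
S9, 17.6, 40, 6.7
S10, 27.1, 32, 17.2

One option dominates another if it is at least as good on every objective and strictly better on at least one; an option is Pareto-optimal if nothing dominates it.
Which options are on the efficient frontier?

S2, S3, S4, S6, S7, S8, S10

S1: dominated by S3 (volatility 6.2≤23.5, max drawdown 40≤44, expected return 13.5≥10.1).
S2: not dominated.
S3: not dominated.
S4: not dominated (best volatility).
S5: dominated by S2 (volatility 26.2≤28.1, max drawdown 32≤40, expected return 16.1≥10.1).
S6: not dominated.
S7: not dominated.
S8: not dominated.
S9: dominated by S3 (volatility 6.2≤17.6, max drawdown 40≤40, expected return 13.5≥6.7).
S10: not dominated (best expected return).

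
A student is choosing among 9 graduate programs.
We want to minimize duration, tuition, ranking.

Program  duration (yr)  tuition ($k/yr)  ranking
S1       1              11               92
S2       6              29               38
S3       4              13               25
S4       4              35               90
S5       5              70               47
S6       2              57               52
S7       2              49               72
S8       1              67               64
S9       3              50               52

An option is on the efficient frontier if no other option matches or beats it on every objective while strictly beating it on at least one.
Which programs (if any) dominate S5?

S3: duration 4≤5, tuition 13≤70, ranking 25≤47 — dominates S5.
Others (S1, S2, S4, S6, S7, S8, S9) are each worse than S5 on at least one objective.

S3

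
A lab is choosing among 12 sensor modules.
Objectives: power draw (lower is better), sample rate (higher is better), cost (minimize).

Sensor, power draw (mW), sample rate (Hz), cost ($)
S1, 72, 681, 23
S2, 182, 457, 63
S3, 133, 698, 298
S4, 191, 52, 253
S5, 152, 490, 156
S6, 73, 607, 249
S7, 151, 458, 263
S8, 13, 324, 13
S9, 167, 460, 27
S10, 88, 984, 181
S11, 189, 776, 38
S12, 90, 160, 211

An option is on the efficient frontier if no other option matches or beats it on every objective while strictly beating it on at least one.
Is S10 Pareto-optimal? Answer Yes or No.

S1: worse on sample rate (681 vs 984).
S2: worse on power draw (182 vs 88).
S3: worse on power draw (133 vs 88).
S4: worse on power draw (191 vs 88).
S5: worse on power draw (152 vs 88).
S6: worse on sample rate (607 vs 984).
S7: worse on power draw (151 vs 88).
S8: worse on sample rate (324 vs 984).
S9: worse on power draw (167 vs 88).
S11: worse on power draw (189 vs 88).
S12: worse on power draw (90 vs 88).
No option is at least as good as S10 on every objective and strictly better on one.

Yes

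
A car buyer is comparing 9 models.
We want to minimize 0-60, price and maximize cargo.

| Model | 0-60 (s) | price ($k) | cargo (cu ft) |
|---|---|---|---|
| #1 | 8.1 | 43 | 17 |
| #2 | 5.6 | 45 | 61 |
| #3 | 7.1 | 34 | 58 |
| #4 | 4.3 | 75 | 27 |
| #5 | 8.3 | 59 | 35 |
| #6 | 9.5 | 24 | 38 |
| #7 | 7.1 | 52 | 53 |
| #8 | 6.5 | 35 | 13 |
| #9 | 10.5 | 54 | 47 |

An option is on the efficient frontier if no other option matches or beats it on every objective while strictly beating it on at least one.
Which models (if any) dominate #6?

none

#1: worse on price (43 vs 24).
#2: worse on price (45 vs 24).
#3: worse on price (34 vs 24).
#4: worse on price (75 vs 24).
#5: worse on price (59 vs 24).
#7: worse on price (52 vs 24).
#8: worse on price (35 vs 24).
#9: worse on 0-60 (10.5 vs 9.5).
No option dominates #6.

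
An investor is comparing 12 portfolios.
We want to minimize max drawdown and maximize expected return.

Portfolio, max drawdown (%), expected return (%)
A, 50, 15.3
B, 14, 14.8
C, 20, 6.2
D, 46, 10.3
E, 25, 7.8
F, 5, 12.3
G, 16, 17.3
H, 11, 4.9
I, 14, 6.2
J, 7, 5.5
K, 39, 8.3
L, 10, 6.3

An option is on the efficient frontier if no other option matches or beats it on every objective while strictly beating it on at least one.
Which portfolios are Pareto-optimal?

B, F, G

A: dominated by G (max drawdown 16≤50, expected return 17.3≥15.3).
B: not dominated.
C: dominated by B (max drawdown 14≤20, expected return 14.8≥6.2).
D: dominated by B (max drawdown 14≤46, expected return 14.8≥10.3).
E: dominated by B (max drawdown 14≤25, expected return 14.8≥7.8).
F: not dominated (best max drawdown).
G: not dominated (best expected return).
H: dominated by F (max drawdown 5≤11, expected return 12.3≥4.9).
I: dominated by B (max drawdown 14≤14, expected return 14.8≥6.2).
J: dominated by F (max drawdown 5≤7, expected return 12.3≥5.5).
K: dominated by B (max drawdown 14≤39, expected return 14.8≥8.3).
L: dominated by F (max drawdown 5≤10, expected return 12.3≥6.3).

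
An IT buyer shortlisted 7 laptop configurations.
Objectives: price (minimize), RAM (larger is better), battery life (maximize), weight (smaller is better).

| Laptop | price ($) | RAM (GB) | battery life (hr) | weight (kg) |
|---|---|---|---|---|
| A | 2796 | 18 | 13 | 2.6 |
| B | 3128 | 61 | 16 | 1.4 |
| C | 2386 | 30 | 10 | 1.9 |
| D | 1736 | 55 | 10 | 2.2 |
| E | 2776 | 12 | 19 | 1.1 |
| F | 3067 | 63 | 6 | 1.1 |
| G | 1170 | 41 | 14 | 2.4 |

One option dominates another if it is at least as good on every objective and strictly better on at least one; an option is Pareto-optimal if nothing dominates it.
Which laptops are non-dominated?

B, C, D, E, F, G

A: dominated by G (price 1170≤2796, RAM 41≥18, battery life 14≥13, weight 2.4≤2.6).
B: not dominated.
C: not dominated.
D: not dominated.
E: not dominated (best battery life).
F: not dominated (best RAM).
G: not dominated (best price).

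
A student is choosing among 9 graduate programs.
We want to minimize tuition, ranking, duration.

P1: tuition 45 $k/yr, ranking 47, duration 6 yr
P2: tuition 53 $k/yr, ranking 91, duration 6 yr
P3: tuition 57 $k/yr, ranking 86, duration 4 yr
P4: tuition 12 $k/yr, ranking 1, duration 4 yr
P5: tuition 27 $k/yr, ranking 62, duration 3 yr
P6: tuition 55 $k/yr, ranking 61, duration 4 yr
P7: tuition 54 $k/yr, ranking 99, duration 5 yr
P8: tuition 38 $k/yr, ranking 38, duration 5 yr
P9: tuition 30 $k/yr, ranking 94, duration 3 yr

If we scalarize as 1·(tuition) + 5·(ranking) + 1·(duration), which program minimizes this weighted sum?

P4

P1: 1·45 + 5·47 + 1·6 = 286
P2: 1·53 + 5·91 + 1·6 = 514
P3: 1·57 + 5·86 + 1·4 = 491
P4: 1·12 + 5·1 + 1·4 = 21
P5: 1·27 + 5·62 + 1·3 = 340
P6: 1·55 + 5·61 + 1·4 = 364
P7: 1·54 + 5·99 + 1·5 = 554
P8: 1·38 + 5·38 + 1·5 = 233
P9: 1·30 + 5·94 + 1·3 = 503
Lowest: P4 at 21.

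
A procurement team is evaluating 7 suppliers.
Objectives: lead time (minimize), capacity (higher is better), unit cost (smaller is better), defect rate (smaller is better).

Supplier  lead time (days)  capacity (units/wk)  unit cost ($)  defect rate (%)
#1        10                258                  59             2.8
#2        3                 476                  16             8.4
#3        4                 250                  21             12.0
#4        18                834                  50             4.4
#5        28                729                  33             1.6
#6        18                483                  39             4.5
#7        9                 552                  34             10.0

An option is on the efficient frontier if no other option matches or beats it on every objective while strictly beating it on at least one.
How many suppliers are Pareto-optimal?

6

#1: not dominated.
#2: not dominated (best lead time).
#3: dominated by #2 (lead time 3≤4, capacity 476≥250, unit cost 16≤21, defect rate 8.4≤12.0).
#4: not dominated (best capacity).
#5: not dominated (best defect rate).
#6: not dominated.
#7: not dominated.
Pareto-optimal: #1, #2, #4, #5, #6, #7 → 6.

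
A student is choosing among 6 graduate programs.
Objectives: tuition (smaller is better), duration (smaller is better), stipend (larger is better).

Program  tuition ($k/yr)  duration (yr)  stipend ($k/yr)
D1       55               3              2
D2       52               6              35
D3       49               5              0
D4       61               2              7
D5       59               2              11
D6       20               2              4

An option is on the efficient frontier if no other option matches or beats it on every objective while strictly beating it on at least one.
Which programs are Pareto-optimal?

D2, D5, D6

D1: dominated by D6 (tuition 20≤55, duration 2≤3, stipend 4≥2).
D2: not dominated (best stipend).
D3: dominated by D6 (tuition 20≤49, duration 2≤5, stipend 4≥0).
D4: dominated by D5 (tuition 59≤61, duration 2≤2, stipend 11≥7).
D5: not dominated.
D6: not dominated (best tuition).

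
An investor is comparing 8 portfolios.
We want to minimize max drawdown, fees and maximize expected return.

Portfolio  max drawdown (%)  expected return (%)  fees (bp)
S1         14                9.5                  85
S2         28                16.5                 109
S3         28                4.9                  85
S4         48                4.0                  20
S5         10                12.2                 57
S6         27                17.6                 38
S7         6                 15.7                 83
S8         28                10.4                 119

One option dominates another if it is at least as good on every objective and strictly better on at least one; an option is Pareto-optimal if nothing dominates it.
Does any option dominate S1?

S5 vs S1: max drawdown 10≤14, expected return 12.2≥9.5, fees 57≤85 — S5 is at least as good on every objective and strictly better on at least one, so S5 dominates S1.

Yes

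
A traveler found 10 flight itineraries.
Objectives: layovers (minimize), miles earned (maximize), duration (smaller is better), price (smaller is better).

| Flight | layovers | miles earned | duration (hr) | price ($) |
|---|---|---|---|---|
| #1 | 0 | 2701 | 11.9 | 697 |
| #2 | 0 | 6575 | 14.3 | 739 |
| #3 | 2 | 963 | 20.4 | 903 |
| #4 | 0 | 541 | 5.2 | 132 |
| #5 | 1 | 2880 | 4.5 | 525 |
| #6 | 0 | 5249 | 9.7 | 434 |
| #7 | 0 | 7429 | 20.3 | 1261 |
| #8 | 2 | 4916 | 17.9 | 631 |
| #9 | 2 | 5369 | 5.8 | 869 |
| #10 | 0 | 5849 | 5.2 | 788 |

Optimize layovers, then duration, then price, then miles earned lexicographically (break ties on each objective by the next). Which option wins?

First minimize layovers: best is 0, kept {#1, #2, #4, #6, #7, #10}.
Then minimize duration: best is 5.2, kept {#4, #10}.
Then minimize price: best is 132, kept {#4}.

#4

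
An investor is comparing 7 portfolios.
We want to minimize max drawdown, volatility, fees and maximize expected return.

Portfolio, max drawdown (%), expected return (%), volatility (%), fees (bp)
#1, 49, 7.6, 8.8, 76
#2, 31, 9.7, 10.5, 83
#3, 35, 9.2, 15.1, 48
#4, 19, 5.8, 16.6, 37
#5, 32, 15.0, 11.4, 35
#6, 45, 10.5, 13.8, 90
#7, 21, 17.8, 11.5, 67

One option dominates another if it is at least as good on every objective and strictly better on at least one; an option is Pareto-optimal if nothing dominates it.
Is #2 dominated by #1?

#1 vs #2: #1 is worse on max drawdown (49 vs 31), so it does not dominate #2.

No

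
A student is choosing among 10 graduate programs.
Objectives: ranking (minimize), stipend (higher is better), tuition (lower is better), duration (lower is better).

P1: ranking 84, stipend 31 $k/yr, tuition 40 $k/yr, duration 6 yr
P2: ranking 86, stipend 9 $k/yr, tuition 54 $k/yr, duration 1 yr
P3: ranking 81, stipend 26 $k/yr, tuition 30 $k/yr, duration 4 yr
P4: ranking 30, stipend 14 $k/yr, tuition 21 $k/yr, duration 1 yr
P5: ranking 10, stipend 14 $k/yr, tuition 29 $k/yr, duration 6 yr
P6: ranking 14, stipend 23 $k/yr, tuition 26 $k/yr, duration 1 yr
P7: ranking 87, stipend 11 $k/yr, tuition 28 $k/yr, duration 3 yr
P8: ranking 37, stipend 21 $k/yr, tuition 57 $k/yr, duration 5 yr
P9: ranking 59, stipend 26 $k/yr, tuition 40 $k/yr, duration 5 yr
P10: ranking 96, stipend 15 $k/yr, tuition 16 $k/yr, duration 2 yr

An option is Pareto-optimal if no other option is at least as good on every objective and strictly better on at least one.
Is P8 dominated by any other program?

Yes

P6 vs P8: ranking 14≤37, stipend 23≥21, tuition 26≤57, duration 1≤5 — P6 is at least as good on every objective and strictly better on at least one, so P6 dominates P8.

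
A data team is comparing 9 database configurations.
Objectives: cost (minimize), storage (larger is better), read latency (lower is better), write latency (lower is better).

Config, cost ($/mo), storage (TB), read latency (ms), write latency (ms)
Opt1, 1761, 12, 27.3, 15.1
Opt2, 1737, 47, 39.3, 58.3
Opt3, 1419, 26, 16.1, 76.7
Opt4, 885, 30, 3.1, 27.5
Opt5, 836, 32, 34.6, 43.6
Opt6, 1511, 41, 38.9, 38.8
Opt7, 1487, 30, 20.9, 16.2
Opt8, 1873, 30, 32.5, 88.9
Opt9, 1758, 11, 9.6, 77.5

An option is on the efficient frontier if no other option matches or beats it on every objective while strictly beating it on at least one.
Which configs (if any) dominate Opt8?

Opt4, Opt7

Opt4: cost 885≤1873, storage 30≥30, read latency 3.1≤32.5, write latency 27.5≤88.9 — dominates Opt8.
Opt7: cost 1487≤1873, storage 30≥30, read latency 20.9≤32.5, write latency 16.2≤88.9 — dominates Opt8.
Others (Opt1, Opt2, Opt3, Opt5, Opt6, Opt9) are each worse than Opt8 on at least one objective.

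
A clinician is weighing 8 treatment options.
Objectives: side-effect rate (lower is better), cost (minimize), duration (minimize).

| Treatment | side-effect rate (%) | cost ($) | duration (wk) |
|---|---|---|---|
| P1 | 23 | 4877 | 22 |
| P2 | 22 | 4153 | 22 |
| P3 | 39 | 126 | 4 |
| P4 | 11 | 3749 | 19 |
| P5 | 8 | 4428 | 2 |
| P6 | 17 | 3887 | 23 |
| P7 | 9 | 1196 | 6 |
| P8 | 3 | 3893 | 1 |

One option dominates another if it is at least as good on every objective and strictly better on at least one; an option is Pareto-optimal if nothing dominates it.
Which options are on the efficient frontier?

P3, P7, P8

P1: dominated by P2 (side-effect rate 22≤23, cost 4153≤4877, duration 22≤22).
P2: dominated by P4 (side-effect rate 11≤22, cost 3749≤4153, duration 19≤22).
P3: not dominated (best cost).
P4: dominated by P7 (side-effect rate 9≤11, cost 1196≤3749, duration 6≤19).
P5: dominated by P8 (side-effect rate 3≤8, cost 3893≤4428, duration 1≤2).
P6: dominated by P4 (side-effect rate 11≤17, cost 3749≤3887, duration 19≤23).
P7: not dominated.
P8: not dominated (best side-effect rate).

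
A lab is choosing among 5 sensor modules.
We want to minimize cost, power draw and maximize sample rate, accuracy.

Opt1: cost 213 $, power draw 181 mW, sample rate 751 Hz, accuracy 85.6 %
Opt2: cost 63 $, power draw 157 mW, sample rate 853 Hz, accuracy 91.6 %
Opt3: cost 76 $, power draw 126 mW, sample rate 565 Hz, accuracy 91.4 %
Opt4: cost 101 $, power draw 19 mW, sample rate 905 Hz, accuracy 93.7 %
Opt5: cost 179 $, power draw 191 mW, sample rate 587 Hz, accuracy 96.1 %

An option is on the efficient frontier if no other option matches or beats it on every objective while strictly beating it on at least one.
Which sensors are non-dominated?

Opt2, Opt3, Opt4, Opt5

Opt1: dominated by Opt2 (cost 63≤213, power draw 157≤181, sample rate 853≥751, accuracy 91.6≥85.6).
Opt2: not dominated (best cost).
Opt3: not dominated.
Opt4: not dominated (best power draw).
Opt5: not dominated (best accuracy).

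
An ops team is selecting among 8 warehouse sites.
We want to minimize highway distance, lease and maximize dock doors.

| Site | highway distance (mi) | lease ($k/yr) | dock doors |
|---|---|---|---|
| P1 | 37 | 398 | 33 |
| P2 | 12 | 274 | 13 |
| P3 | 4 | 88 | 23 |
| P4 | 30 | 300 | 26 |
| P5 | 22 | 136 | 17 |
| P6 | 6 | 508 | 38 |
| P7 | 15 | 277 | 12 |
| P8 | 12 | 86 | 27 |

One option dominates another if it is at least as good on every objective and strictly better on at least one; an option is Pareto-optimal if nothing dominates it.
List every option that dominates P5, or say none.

P3, P8

P3: highway distance 4≤22, lease 88≤136, dock doors 23≥17 — dominates P5.
P8: highway distance 12≤22, lease 86≤136, dock doors 27≥17 — dominates P5.
Others (P1, P2, P4, P6, P7) are each worse than P5 on at least one objective.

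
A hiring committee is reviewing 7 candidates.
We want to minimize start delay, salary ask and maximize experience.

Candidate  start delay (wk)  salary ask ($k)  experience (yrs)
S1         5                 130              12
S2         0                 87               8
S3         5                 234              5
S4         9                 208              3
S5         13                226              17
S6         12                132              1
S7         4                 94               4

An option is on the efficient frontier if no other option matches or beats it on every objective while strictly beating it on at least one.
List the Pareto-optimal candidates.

S1: not dominated.
S2: not dominated (best start delay).
S3: dominated by S1 (start delay 5≤5, salary ask 130≤234, experience 12≥5).
S4: dominated by S1 (start delay 5≤9, salary ask 130≤208, experience 12≥3).
S5: not dominated (best experience).
S6: dominated by S1 (start delay 5≤12, salary ask 130≤132, experience 12≥1).
S7: dominated by S2 (start delay 0≤4, salary ask 87≤94, experience 8≥4).

S1, S2, S5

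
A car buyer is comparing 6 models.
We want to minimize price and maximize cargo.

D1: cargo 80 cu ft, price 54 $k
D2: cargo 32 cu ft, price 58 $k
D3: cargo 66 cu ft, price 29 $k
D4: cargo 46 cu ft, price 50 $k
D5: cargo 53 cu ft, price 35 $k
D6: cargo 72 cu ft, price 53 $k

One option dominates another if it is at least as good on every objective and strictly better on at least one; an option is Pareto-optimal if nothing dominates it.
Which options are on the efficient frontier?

D1: not dominated (best cargo).
D2: dominated by D1 (cargo 80≥32, price 54≤58).
D3: not dominated (best price).
D4: dominated by D3 (cargo 66≥46, price 29≤50).
D5: dominated by D3 (cargo 66≥53, price 29≤35).
D6: not dominated.

D1, D3, D6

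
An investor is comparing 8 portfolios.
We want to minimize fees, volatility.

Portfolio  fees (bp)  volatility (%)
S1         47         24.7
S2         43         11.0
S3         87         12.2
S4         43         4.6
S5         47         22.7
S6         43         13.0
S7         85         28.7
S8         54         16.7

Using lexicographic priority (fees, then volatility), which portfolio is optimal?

First minimize fees: best is 43, kept {S2, S4, S6}.
Then minimize volatility: best is 4.6, kept {S4}.

S4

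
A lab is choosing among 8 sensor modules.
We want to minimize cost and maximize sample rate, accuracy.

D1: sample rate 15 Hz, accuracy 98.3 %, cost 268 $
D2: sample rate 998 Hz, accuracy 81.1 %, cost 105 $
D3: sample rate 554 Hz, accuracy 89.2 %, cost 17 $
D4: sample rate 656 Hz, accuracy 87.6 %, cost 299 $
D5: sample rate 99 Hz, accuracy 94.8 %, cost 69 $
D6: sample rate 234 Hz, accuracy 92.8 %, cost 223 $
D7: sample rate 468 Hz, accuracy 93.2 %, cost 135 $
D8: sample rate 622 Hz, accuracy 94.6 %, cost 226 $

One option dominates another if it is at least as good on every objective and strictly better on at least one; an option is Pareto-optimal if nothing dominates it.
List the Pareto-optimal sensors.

D1: not dominated (best accuracy).
D2: not dominated (best sample rate).
D3: not dominated (best cost).
D4: not dominated.
D5: not dominated.
D6: dominated by D7 (sample rate 468≥234, accuracy 93.2≥92.8, cost 135≤223).
D7: not dominated.
D8: not dominated.

D1, D2, D3, D4, D5, D7, D8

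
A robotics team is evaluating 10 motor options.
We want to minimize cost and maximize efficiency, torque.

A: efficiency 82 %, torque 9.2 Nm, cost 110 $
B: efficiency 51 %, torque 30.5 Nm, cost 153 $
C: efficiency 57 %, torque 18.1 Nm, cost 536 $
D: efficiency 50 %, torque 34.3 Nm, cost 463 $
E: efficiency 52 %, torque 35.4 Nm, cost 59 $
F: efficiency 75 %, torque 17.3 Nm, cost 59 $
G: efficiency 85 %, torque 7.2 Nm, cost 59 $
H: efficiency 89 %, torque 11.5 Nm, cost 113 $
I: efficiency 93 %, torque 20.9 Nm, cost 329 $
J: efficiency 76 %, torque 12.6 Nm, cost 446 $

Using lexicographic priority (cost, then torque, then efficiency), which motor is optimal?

First minimize cost: best is 59, kept {E, F, G}.
Then maximize torque: best is 35.4, kept {E}.

E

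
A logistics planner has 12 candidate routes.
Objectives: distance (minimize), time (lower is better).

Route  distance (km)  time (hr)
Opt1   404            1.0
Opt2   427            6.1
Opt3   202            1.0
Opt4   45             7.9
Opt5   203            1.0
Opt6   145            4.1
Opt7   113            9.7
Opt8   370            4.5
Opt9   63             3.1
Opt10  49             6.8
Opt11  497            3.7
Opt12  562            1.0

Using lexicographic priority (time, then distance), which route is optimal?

Opt3

First minimize time: best is 1.0, kept {Opt1, Opt3, Opt5, Opt12}.
Then minimize distance: best is 202, kept {Opt3}.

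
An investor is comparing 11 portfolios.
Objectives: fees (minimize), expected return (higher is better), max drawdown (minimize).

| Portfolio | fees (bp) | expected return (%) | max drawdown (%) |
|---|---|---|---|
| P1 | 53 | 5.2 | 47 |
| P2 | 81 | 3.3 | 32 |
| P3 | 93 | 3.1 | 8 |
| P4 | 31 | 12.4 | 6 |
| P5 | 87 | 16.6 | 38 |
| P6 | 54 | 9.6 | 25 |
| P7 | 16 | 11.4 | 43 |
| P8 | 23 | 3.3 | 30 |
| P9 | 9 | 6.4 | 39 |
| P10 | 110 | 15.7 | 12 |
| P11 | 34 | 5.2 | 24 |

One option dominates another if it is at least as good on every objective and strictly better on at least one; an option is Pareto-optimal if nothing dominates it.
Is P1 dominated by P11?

Yes

P11 vs P1: fees 34≤53, expected return 5.2≥5.2, max drawdown 24≤47 — P11 is at least as good on every objective with at least one strict improvement.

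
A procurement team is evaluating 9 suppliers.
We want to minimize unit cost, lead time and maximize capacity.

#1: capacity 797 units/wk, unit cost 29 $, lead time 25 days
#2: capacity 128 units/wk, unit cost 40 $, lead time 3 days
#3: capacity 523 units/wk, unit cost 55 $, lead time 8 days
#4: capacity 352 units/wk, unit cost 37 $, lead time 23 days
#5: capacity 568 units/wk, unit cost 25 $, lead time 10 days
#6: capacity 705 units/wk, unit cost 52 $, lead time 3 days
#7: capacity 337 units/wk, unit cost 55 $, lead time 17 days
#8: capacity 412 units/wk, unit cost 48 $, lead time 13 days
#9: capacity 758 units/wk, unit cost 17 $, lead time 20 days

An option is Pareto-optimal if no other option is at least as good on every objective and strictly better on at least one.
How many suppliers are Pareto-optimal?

#1: not dominated (best capacity).
#2: not dominated.
#3: dominated by #6 (capacity 705≥523, unit cost 52≤55, lead time 3≤8).
#4: dominated by #5 (capacity 568≥352, unit cost 25≤37, lead time 10≤23).
#5: not dominated.
#6: not dominated.
#7: dominated by #3 (capacity 523≥337, unit cost 55≤55, lead time 8≤17).
#8: dominated by #5 (capacity 568≥412, unit cost 25≤48, lead time 10≤13).
#9: not dominated (best unit cost).
Pareto-optimal: #1, #2, #5, #6, #9 → 5.

5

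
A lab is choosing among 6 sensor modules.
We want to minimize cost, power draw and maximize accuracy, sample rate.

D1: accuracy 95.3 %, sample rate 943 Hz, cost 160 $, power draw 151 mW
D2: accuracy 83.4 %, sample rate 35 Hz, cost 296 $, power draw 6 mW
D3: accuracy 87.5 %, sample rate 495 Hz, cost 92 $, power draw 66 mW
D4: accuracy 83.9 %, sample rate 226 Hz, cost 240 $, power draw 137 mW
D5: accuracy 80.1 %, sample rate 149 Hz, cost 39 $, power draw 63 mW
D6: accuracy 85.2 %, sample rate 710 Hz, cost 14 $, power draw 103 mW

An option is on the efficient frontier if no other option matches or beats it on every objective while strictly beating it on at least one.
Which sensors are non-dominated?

D1, D2, D3, D5, D6

D1: not dominated (best accuracy).
D2: not dominated (best power draw).
D3: not dominated.
D4: dominated by D3 (accuracy 87.5≥83.9, sample rate 495≥226, cost 92≤240, power draw 66≤137).
D5: not dominated.
D6: not dominated (best cost).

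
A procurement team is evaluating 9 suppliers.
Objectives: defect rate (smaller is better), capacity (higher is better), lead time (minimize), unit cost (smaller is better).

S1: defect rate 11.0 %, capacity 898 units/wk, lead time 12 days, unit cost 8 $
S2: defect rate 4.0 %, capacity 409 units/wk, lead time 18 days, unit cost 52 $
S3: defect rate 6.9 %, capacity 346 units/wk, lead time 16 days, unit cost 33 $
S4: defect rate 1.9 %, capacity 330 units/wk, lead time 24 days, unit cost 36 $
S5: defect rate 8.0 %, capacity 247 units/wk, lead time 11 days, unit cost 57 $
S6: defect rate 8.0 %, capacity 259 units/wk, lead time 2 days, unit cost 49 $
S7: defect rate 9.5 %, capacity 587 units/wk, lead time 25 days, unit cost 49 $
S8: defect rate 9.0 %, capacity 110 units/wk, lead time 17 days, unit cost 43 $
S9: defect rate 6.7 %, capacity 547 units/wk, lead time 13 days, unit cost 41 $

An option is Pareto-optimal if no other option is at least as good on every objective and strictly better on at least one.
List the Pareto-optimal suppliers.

S1, S2, S3, S4, S6, S7, S9

S1: not dominated (best capacity).
S2: not dominated.
S3: not dominated.
S4: not dominated (best defect rate).
S5: dominated by S6 (defect rate 8.0≤8.0, capacity 259≥247, lead time 2≤11, unit cost 49≤57).
S6: not dominated (best lead time).
S7: not dominated.
S8: dominated by S3 (defect rate 6.9≤9.0, capacity 346≥110, lead time 16≤17, unit cost 33≤43).
S9: not dominated.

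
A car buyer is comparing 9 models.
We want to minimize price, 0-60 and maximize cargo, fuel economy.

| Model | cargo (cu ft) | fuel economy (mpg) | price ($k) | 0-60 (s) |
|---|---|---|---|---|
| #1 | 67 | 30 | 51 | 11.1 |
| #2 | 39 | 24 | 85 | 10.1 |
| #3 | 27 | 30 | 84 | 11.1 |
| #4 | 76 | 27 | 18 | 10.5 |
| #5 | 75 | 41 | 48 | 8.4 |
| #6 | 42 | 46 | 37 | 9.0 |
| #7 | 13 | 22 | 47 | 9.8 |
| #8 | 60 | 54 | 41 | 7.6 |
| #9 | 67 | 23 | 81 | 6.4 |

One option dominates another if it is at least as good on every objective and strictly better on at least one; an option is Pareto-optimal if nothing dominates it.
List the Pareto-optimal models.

#4, #5, #6, #8, #9

#1: dominated by #5 (cargo 75≥67, fuel economy 41≥30, price 48≤51, 0-60 8.4≤11.1).
#2: dominated by #5 (cargo 75≥39, fuel economy 41≥24, price 48≤85, 0-60 8.4≤10.1).
#3: dominated by #1 (cargo 67≥27, fuel economy 30≥30, price 51≤84, 0-60 11.1≤11.1).
#4: not dominated (best cargo).
#5: not dominated.
#6: not dominated.
#7: dominated by #6 (cargo 42≥13, fuel economy 46≥22, price 37≤47, 0-60 9.0≤9.8).
#8: not dominated (best fuel economy).
#9: not dominated (best 0-60).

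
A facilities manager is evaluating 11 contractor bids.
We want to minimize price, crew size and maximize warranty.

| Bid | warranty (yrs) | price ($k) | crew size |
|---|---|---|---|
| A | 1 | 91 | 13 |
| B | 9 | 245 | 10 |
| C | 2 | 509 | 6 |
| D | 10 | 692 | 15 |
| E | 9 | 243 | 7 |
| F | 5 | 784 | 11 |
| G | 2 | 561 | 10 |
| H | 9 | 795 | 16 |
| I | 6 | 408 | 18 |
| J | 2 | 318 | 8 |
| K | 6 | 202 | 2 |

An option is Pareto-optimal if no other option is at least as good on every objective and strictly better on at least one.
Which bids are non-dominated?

A: not dominated (best price).
B: dominated by E (warranty 9≥9, price 243≤245, crew size 7≤10).
C: dominated by K (warranty 6≥2, price 202≤509, crew size 2≤6).
D: not dominated (best warranty).
E: not dominated.
F: dominated by B (warranty 9≥5, price 245≤784, crew size 10≤11).
G: dominated by B (warranty 9≥2, price 245≤561, crew size 10≤10).
H: dominated by B (warranty 9≥9, price 245≤795, crew size 10≤16).
I: dominated by B (warranty 9≥6, price 245≤408, crew size 10≤18).
J: dominated by E (warranty 9≥2, price 243≤318, crew size 7≤8).
K: not dominated (best crew size).

A, D, E, K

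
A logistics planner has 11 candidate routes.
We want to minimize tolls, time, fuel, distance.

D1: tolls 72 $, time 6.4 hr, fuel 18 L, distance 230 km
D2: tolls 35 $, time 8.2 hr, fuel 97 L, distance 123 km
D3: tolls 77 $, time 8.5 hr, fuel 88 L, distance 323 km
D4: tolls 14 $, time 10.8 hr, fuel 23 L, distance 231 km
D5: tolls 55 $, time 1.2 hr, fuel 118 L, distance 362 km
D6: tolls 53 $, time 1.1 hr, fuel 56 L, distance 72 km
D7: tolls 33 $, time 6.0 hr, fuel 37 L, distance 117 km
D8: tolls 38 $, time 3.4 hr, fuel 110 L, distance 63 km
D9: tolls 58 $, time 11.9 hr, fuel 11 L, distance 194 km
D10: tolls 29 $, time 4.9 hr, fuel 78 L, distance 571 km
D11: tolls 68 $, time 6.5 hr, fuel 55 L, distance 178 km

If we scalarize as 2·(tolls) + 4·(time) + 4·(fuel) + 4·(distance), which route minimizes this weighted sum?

D6

D1: 2·72 + 4·6.4 + 4·18 + 4·230 = 1161.6
D2: 2·35 + 4·8.2 + 4·97 + 4·123 = 982.8
D3: 2·77 + 4·8.5 + 4·88 + 4·323 = 1832.0
D4: 2·14 + 4·10.8 + 4·23 + 4·231 = 1087.2
D5: 2·55 + 4·1.2 + 4·118 + 4·362 = 2034.8
D6: 2·53 + 4·1.1 + 4·56 + 4·72 = 622.4
D7: 2·33 + 4·6.0 + 4·37 + 4·117 = 706.0
D8: 2·38 + 4·3.4 + 4·110 + 4·63 = 781.6
D9: 2·58 + 4·11.9 + 4·11 + 4·194 = 983.6
D10: 2·29 + 4·4.9 + 4·78 + 4·571 = 2673.6
D11: 2·68 + 4·6.5 + 4·55 + 4·178 = 1094.0
Lowest: D6 at 622.4.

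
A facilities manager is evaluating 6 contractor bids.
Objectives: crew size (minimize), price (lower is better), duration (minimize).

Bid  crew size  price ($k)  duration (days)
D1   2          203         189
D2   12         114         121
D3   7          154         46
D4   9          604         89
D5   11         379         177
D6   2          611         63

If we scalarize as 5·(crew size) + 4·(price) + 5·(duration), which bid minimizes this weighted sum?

D1: 5·2 + 4·203 + 5·189 = 1767
D2: 5·12 + 4·114 + 5·121 = 1121
D3: 5·7 + 4·154 + 5·46 = 881
D4: 5·9 + 4·604 + 5·89 = 2906
D5: 5·11 + 4·379 + 5·177 = 2456
D6: 5·2 + 4·611 + 5·63 = 2769
Lowest: D3 at 881.

D3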